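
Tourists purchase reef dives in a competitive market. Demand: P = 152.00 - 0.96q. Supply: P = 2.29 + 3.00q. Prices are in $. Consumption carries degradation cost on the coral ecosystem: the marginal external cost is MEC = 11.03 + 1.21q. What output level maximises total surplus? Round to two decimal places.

q* = 26.82

Social marginal benefit = demand − MEC = 140.97 - 2.17q.
Set SMB = MC: 140.97 - 2.17q = 2.29 + 3.00q → q* = 26.8240.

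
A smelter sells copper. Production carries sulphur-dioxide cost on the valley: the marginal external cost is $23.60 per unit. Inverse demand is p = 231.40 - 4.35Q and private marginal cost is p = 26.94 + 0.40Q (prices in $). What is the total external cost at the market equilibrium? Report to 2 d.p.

Market equilibrium (private): 26.94 + 0.40Q = 231.40 - 4.35Q → Q_m = 43.0442.
Total external cost = MEC × Q_m = 23.60 × 43.0442 = 1015.8431.

$1015.84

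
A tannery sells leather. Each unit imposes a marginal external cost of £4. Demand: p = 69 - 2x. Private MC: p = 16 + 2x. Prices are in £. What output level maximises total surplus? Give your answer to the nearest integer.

x* = 12

Social marginal cost = private MC + MEC = 20 + 2x.
Set SMC = demand: 20 + 2x = 69 - 2x → x* = 12.2500.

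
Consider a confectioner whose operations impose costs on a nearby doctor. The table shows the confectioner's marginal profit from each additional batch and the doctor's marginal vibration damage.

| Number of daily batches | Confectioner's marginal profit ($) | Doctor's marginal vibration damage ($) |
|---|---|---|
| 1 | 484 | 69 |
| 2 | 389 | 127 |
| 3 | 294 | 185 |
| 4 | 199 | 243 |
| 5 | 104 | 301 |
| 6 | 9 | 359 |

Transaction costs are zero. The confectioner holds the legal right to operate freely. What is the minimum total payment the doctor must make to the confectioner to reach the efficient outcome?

$312

Left alone the confectioner would choose level 6 (marginal profit stays positive).
Efficient level: k* = 3 (marginal profit ≥ marginal vibration damage through 3).
The doctor must at least cover the confectioner's forgone profit from cutting 6→3: 199 + 104 + 9 = 312.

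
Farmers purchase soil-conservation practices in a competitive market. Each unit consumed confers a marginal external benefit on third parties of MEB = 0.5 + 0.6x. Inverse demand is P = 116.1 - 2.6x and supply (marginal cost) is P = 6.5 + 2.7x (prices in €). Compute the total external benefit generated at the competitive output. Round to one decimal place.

€138.6

Market equilibrium (private): 6.5 + 2.7x = 116.1 - 2.6x → x_m = 20.6792.
Total external benefit = ∫₀^{x_m} (0.5 + 0.6x) dx = 0.5×20.6792 + ½×0.6×20.6792² = 138.6284.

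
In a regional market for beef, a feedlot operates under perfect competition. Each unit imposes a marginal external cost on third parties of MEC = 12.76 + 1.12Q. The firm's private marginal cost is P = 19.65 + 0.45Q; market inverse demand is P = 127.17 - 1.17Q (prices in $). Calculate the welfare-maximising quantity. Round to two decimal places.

Social marginal cost = private MC + MEC = 32.41 + 1.57Q.
Set SMC = demand: 32.41 + 1.57Q = 127.17 - 1.17Q → Q* = 34.5839.

Q* = 34.58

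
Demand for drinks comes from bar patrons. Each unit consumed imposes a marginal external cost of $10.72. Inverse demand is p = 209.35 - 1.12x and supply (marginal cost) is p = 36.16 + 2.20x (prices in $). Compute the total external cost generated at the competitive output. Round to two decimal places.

$559.22

Market equilibrium (private): 36.16 + 2.20x = 209.35 - 1.12x → x_m = 52.1657.
Total external cost = MEC × x_m = 10.72 × 52.1657 = 559.2163.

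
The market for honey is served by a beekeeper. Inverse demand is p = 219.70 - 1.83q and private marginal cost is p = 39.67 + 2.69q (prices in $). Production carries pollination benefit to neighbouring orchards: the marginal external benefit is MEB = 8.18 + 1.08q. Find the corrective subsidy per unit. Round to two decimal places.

Social marginal cost = private MC − MEB = 31.49 + 1.61q.
Set SMC = demand: 31.49 + 1.61q = 219.70 - 1.83q → q* = 54.7122.
The Pigouvian subsidy equals MEB at q*: 8.18 + 1.08×54.7122 = 67.2692.

subsidy = $67.27 per unit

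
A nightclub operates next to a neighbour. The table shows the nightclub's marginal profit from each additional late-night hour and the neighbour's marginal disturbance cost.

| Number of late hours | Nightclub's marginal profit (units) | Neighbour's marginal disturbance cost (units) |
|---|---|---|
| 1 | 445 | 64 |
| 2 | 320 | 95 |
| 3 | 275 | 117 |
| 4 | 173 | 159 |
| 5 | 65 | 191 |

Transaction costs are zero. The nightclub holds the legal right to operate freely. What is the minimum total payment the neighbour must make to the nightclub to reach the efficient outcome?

65

Left alone the nightclub would choose level 5 (marginal profit stays positive).
Efficient level: k* = 4 (marginal profit ≥ marginal disturbance cost through 4).
The neighbour must at least cover the nightclub's forgone profit from cutting 5→4: 65 = 65.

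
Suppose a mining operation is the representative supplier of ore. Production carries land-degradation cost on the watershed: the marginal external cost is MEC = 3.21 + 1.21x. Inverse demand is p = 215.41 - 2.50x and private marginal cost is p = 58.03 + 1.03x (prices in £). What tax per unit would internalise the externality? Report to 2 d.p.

Social marginal cost = private MC + MEC = 61.24 + 2.24x.
Set SMC = demand: 61.24 + 2.24x = 215.41 - 2.50x → x* = 32.5253.
The Pigouvian tax equals MEC at x*: 3.21 + 1.21×32.5253 = 42.5656.

tax = £42.57 per unit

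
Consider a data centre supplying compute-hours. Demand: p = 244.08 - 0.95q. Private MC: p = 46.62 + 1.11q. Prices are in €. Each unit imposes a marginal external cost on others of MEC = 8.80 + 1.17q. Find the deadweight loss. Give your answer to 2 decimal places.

DWL = €2264.52

Market equilibrium (private): 46.62 + 1.11q = 244.08 - 0.95q → q_m = 95.8544.
Social marginal cost = private MC + MEC = 55.42 + 2.28q.
Set SMC = demand: 55.42 + 2.28q = 244.08 - 0.95q → q* = 58.4087.
Height of the DWL triangle at q_m is SMC(q_m) − demand(q_m) = MEC(q_m) = 120.9496.
DWL = ½ × 37.4457 × 120.9496 = 2264.5212.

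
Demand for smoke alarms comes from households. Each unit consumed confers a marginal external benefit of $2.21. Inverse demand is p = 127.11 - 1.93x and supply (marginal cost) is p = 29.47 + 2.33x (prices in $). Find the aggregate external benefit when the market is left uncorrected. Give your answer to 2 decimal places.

Market equilibrium (private): 29.47 + 2.33x = 127.11 - 1.93x → x_m = 22.9202.
Total external benefit = MEB × x_m = 2.21 × 22.9202 = 50.6536.

$50.65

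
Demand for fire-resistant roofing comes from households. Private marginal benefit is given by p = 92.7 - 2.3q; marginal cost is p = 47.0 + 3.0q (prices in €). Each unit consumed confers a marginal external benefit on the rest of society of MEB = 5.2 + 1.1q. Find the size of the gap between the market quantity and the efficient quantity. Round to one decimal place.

Market equilibrium (private): 47.0 + 3.0q = 92.7 - 2.3q → q_m = 8.6226.
Social marginal benefit = demand + MEB = 97.9 - 1.2q.
Set SMB = MC: 97.9 - 1.2q = 47.0 + 3.0q → q* = 12.1190.
Gap = |8.6226 − 12.1190| = 3.4964.

3.5 units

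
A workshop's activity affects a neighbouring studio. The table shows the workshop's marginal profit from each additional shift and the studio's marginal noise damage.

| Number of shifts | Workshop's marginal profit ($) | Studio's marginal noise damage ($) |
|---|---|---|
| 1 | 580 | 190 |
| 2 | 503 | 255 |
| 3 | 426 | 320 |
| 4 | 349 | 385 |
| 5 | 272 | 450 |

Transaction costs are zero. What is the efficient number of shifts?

Bargaining reaches the level where marginal profit last exceeds marginal noise damage.
That holds through level 3 (426 ≥ 320) but not at 4 (349 < 385).

3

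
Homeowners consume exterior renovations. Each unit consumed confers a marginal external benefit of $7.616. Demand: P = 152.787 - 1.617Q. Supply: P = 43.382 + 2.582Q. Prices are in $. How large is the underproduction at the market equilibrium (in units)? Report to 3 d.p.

Market equilibrium (private): 43.382 + 2.582Q = 152.787 - 1.617Q → Q_m = 26.0550.
Social marginal benefit = demand + MEB = 160.403 - 1.617Q.
Set SMB = MC: 160.403 - 1.617Q = 43.382 + 2.582Q → Q* = 27.8688.
Gap = |26.0550 − 27.8688| = 1.8138.

1.814 units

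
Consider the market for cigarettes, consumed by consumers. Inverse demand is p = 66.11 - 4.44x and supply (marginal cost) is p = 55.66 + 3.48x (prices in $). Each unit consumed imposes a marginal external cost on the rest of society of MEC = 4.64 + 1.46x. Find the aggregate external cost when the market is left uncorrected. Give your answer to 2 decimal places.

$7.39

Market equilibrium (private): 55.66 + 3.48x = 66.11 - 4.44x → x_m = 1.3194.
Total external cost = ∫₀^{x_m} (4.64 + 1.46x) dx = 4.64×1.3194 + ½×1.46×1.3194² = 7.3928.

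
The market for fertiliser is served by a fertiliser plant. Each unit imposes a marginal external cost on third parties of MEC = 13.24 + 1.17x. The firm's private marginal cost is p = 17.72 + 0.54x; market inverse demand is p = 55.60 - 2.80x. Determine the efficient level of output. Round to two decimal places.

x* = 5.46

Social marginal cost = private MC + MEC = 30.96 + 1.71x.
Set SMC = demand: 30.96 + 1.71x = 55.60 - 2.80x → x* = 5.4634.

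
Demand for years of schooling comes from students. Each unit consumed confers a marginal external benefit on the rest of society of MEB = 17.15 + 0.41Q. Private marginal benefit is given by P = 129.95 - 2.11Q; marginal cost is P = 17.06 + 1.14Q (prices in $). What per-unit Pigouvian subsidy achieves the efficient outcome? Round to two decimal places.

Social marginal benefit = demand + MEB = 147.10 - 1.70Q.
Set SMB = MC: 147.10 - 1.70Q = 17.06 + 1.14Q → Q* = 45.7887.
The Pigouvian subsidy equals MEB at Q*: 17.15 + 0.41×45.7887 = 35.9234.

subsidy = $35.92 per unit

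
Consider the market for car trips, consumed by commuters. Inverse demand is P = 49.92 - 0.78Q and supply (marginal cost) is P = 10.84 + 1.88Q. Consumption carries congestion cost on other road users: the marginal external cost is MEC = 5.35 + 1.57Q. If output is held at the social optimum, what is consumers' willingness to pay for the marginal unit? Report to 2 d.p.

P = 43.70

Social marginal benefit = demand − MEC = 44.57 - 2.35Q.
Set SMB = MC: 44.57 - 2.35Q = 10.84 + 1.88Q → Q* = 7.9740.
Consumer price on the demand curve at Q*: 49.92 − 0.78×7.9740 = 43.7003.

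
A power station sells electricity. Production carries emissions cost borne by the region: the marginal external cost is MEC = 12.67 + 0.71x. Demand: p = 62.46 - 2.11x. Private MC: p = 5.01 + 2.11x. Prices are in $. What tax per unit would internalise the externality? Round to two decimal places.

Social marginal cost = private MC + MEC = 17.68 + 2.82x.
Set SMC = demand: 17.68 + 2.82x = 62.46 - 2.11x → x* = 9.0832.
The Pigouvian tax equals MEC at x*: 12.67 + 0.71×9.0832 = 19.1191.

tax = $19.12 per unit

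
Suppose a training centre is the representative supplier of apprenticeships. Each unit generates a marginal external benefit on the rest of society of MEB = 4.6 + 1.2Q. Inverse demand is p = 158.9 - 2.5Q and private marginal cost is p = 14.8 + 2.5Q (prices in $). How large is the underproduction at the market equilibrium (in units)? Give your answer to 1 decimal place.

10.3 units

Market equilibrium (private): 14.8 + 2.5Q = 158.9 - 2.5Q → Q_m = 28.8200.
Social marginal cost = private MC − MEB = 10.2 + 1.3Q.
Set SMC = demand: 10.2 + 1.3Q = 158.9 - 2.5Q → Q* = 39.1316.
Gap = |28.8200 − 39.1316| = 10.3116.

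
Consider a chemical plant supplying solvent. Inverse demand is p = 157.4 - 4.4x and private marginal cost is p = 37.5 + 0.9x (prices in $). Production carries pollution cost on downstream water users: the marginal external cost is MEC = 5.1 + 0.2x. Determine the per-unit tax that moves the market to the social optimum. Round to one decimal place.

tax = $9.3 per unit

Social marginal cost = private MC + MEC = 42.6 + 1.1x.
Set SMC = demand: 42.6 + 1.1x = 157.4 - 4.4x → x* = 20.8727.
The Pigouvian tax equals MEC at x*: 5.1 + 0.2×20.8727 = 9.2745.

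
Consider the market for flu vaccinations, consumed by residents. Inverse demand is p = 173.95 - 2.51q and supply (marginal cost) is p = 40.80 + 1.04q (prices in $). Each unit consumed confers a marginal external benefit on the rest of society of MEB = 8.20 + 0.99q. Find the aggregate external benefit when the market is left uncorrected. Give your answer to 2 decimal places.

$1003.91

Market equilibrium (private): 40.80 + 1.04q = 173.95 - 2.51q → q_m = 37.5070.
Total external benefit = ∫₀^{q_m} (8.20 + 0.99q) dq = 8.20×37.5070 + ½×0.99×37.5070² = 1003.9110.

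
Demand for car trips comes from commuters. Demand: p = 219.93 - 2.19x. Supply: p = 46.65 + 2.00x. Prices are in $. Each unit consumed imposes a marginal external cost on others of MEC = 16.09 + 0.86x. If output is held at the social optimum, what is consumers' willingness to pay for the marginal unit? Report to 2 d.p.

P = $151.76

Social marginal benefit = demand − MEC = 203.84 - 3.05x.
Set SMB = MC: 203.84 - 3.05x = 46.65 + 2.00x → x* = 31.1267.
Consumer price on the demand curve at x*: 219.93 − 2.19×31.1267 = 151.7625.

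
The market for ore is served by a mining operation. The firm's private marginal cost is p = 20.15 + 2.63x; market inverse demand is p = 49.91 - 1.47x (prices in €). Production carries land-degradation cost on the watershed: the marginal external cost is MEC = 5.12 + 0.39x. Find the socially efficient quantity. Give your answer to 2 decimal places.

Social marginal cost = private MC + MEC = 25.27 + 3.02x.
Set SMC = demand: 25.27 + 3.02x = 49.91 - 1.47x → x* = 5.4878.

x* = 5.49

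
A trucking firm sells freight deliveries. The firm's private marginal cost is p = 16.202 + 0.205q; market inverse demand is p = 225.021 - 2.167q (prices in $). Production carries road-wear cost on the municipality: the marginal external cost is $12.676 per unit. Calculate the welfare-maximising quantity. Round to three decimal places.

Social marginal cost = private MC + MEC = 28.878 + 0.205q.
Set SMC = demand: 28.878 + 0.205q = 225.021 - 2.167q → q* = 82.6910.

q* = 82.691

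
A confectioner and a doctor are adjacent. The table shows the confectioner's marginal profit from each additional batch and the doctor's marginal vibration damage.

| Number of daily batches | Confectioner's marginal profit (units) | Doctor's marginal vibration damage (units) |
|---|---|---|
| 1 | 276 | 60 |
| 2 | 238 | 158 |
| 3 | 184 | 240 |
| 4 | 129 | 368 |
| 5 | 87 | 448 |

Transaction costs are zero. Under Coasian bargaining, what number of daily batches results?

Bargaining reaches the level where marginal profit last exceeds marginal vibration damage.
That holds through level 2 (238 ≥ 158) but not at 3 (184 < 240).

2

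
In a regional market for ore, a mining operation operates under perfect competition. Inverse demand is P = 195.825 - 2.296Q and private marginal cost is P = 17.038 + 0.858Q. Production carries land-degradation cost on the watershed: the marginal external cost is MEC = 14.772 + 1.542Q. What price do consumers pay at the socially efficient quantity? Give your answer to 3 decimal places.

P = 115.634

Social marginal cost = private MC + MEC = 31.810 + 2.400Q.
Set SMC = demand: 31.810 + 2.400Q = 195.825 - 2.296Q → Q* = 34.9265.
Consumer price on the demand curve at Q*: 195.825 − 2.296×34.9265 = 115.6338.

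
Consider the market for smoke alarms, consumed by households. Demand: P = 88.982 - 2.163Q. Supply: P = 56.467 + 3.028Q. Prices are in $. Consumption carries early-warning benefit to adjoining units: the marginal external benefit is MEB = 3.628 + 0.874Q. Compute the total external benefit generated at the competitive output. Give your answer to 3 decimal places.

$39.870

Market equilibrium (private): 56.467 + 3.028Q = 88.982 - 2.163Q → Q_m = 6.2637.
Total external benefit = ∫₀^{Q_m} (3.628 + 0.874Q) dQ = 3.628×6.2637 + ½×0.874×6.2637² = 39.8699.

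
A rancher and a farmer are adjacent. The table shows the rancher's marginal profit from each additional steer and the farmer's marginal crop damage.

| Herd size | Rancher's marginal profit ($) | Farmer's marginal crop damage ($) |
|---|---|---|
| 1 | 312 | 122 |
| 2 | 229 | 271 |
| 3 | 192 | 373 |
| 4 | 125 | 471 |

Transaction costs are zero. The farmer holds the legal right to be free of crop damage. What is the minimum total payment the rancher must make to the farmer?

Efficient level: marginal profit ≥ marginal crop damage through level 1, so k* = 1.
With the farmer holding the right, the rancher must at least compensate total damage at k*: 122 = 122.

$122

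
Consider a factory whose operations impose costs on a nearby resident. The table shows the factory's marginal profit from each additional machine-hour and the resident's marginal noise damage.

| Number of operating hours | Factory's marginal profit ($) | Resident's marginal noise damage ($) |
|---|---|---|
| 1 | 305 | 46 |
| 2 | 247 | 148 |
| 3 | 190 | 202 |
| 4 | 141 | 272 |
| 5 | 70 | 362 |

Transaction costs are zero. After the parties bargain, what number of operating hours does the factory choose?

Bargaining reaches the level where marginal profit last exceeds marginal noise damage.
That holds through level 2 (247 ≥ 148) but not at 3 (190 < 202).

2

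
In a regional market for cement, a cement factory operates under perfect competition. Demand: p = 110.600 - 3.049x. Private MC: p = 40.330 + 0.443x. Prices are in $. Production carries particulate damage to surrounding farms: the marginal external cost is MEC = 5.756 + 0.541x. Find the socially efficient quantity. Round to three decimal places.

Social marginal cost = private MC + MEC = 46.086 + 0.984x.
Set SMC = demand: 46.086 + 0.984x = 110.600 - 3.049x → x* = 15.9965.

x* = 15.997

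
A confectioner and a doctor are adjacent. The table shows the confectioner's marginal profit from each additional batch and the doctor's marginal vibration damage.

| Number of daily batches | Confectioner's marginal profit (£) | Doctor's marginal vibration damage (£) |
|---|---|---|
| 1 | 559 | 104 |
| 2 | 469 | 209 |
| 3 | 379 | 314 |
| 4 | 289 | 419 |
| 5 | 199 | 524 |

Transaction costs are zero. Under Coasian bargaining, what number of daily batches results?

3

Bargaining reaches the level where marginal profit last exceeds marginal vibration damage.
That holds through level 3 (379 ≥ 314) but not at 4 (289 < 419).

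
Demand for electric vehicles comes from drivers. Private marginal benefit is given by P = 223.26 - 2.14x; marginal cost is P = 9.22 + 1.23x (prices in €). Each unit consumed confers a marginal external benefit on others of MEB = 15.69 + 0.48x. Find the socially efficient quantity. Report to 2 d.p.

Social marginal benefit = demand + MEB = 238.95 - 1.66x.
Set SMB = MC: 238.95 - 1.66x = 9.22 + 1.23x → x* = 79.4913.

x* = 79.49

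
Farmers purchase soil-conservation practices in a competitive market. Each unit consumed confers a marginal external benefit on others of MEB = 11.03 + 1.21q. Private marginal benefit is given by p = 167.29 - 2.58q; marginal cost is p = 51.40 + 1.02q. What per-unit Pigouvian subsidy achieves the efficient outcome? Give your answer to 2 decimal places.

subsidy = 75.29 per unit

Social marginal benefit = demand + MEB = 178.32 - 1.37q.
Set SMB = MC: 178.32 - 1.37q = 51.40 + 1.02q → q* = 53.1046.
The Pigouvian subsidy equals MEB at q*: 11.03 + 1.21×53.1046 = 75.2866.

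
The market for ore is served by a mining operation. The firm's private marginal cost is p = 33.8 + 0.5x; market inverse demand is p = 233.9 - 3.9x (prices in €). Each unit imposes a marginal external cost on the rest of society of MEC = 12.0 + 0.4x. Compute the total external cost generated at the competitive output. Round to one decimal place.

€959.4

Market equilibrium (private): 33.8 + 0.5x = 233.9 - 3.9x → x_m = 45.4773.
Total external cost = ∫₀^{x_m} (12.0 + 0.4x) dx = 12.0×45.4773 + ½×0.4×45.4773² = 959.3646.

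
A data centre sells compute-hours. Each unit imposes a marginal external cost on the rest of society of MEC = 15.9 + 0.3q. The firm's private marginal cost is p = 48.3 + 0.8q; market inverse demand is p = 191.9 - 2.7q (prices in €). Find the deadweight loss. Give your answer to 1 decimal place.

DWL = €104.7

Market equilibrium (private): 48.3 + 0.8q = 191.9 - 2.7q → q_m = 41.0286.
Social marginal cost = private MC + MEC = 64.2 + 1.1q.
Set SMC = demand: 64.2 + 1.1q = 191.9 - 2.7q → q* = 33.6053.
The welfare-loss triangle has base |q_m − q*| and height MEC(q_m) (the vertical gap between SMC and demand is zero at q* and MEC at q_m).
DWL = ½ × 7.4233 × 28.2086 = 104.7005.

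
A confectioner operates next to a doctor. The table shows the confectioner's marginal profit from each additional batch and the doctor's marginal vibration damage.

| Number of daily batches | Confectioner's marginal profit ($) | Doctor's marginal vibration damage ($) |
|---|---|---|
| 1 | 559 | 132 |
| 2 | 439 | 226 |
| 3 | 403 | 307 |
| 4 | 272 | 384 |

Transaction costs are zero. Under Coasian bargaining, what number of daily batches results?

3

Bargaining reaches the level where marginal profit last exceeds marginal vibration damage.
That holds through level 3 (403 ≥ 307) but not at 4 (272 < 384).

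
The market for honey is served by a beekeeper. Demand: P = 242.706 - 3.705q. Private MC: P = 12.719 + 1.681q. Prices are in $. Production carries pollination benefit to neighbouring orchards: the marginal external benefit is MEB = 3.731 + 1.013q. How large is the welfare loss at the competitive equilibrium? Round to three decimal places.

Market equilibrium (private): 12.719 + 1.681q = 242.706 - 3.705q → q_m = 42.7009.
Social marginal cost = private MC − MEB = 8.988 + 0.668q.
Set SMC = demand: 8.988 + 0.668q = 242.706 - 3.705q → q* = 53.4457.
The loss is the area between SMC and demand from q* to q_m; with linear curves that's a triangle of height MEB(q_m).
DWL = ½ × 10.7448 × 46.9870 = 252.4330.

DWL = $252.433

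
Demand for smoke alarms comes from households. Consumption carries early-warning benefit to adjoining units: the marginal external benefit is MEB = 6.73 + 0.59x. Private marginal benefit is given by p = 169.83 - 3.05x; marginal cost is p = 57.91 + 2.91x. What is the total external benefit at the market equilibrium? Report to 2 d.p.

Market equilibrium (private): 57.91 + 2.91x = 169.83 - 3.05x → x_m = 18.7785.
Total external benefit = ∫₀^{x_m} (6.73 + 0.59x) dx = 6.73×18.7785 + ½×0.59×18.7785² = 230.4058.

230.41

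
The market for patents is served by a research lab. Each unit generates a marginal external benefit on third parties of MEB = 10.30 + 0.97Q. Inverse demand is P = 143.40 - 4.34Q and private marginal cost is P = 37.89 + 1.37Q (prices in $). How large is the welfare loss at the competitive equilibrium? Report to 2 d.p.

Market equilibrium (private): 37.89 + 1.37Q = 143.40 - 4.34Q → Q_m = 18.4781.
Social marginal cost = private MC − MEB = 27.59 + 0.40Q.
Set SMC = demand: 27.59 + 0.40Q = 143.40 - 4.34Q → Q* = 24.4325.
The loss is the area between SMC and demand from Q* to Q_m; with linear curves that's a triangle of height MEB(Q_m).
DWL = ½ × 5.9544 × 28.2238 = 84.0279.

DWL = $84.03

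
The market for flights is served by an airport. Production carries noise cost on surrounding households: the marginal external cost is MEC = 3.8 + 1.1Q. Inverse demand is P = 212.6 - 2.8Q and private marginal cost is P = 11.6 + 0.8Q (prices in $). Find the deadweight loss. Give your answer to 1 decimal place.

Market equilibrium (private): 11.6 + 0.8Q = 212.6 - 2.8Q → Q_m = 55.8333.
Social marginal cost = private MC + MEC = 15.4 + 1.9Q.
Set SMC = demand: 15.4 + 1.9Q = 212.6 - 2.8Q → Q* = 41.9574.
The welfare-loss triangle has base |Q_m − Q*| and height MEC(Q_m) (the vertical gap between SMC and demand is zero at Q* and MEC at Q_m).
DWL = ½ × 13.8759 × 65.2167 = 452.4702.

DWL = $452.5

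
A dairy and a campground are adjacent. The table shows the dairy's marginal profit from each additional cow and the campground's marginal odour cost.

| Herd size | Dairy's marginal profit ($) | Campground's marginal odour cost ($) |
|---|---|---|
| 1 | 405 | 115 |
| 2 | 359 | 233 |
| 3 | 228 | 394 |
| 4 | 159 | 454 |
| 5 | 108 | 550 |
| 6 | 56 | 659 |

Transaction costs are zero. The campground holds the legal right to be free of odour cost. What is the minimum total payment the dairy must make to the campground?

$348

Efficient level: marginal profit ≥ marginal odour cost through level 2, so k* = 2.
With the campground holding the right, the dairy must at least compensate total damage at k*: 115 + 233 = 348.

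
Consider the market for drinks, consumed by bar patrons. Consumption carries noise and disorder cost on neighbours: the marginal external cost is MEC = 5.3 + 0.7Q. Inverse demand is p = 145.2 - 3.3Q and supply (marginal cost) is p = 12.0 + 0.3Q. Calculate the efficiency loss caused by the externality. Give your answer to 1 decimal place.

DWL = 113.2

Market equilibrium (private): 12.0 + 0.3Q = 145.2 - 3.3Q → Q_m = 37.0000.
Social marginal benefit = demand − MEC = 139.9 - 4.0Q.
Set SMB = MC: 139.9 - 4.0Q = 12.0 + 0.3Q → Q* = 29.7442.
Height of the DWL triangle at Q_m is MC(Q_m) − SMB(Q_m) = MEC(Q_m) = 31.2000.
DWL = ½ × 7.2558 × 31.2000 = 113.1905.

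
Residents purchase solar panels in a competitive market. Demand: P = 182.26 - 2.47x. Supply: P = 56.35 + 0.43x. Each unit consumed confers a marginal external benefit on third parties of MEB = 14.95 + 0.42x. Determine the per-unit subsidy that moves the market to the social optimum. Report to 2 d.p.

subsidy = 38.81 per unit

Social marginal benefit = demand + MEB = 197.21 - 2.05x.
Set SMB = MC: 197.21 - 2.05x = 56.35 + 0.43x → x* = 56.7984.
The Pigouvian subsidy equals MEB at x*: 14.95 + 0.42×56.7984 = 38.8053.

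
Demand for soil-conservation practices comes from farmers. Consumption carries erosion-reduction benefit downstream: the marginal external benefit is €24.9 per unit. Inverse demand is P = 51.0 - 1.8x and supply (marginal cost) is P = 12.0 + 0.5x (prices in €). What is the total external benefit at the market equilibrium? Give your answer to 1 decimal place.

Market equilibrium (private): 12.0 + 0.5x = 51.0 - 1.8x → x_m = 16.9565.
Total external benefit = MEB × x_m = 24.9 × 16.9565 = 422.2169.

€422.2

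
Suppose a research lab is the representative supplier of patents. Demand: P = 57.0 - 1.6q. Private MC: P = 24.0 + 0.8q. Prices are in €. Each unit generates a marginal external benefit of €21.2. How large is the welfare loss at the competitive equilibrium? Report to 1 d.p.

Market equilibrium (private): 24.0 + 0.8q = 57.0 - 1.6q → q_m = 13.7500.
Social marginal cost = private MC − MEB = 2.8 + 0.8q.
Set SMC = demand: 2.8 + 0.8q = 57.0 - 1.6q → q* = 22.5833.
Between q* and q_m the wedge demand − SMC runs linearly from 0 to MEB(q_m), so the loss is a triangle.
DWL = ½ × 8.8333 × 21.2000 = 93.6330.

DWL = €93.6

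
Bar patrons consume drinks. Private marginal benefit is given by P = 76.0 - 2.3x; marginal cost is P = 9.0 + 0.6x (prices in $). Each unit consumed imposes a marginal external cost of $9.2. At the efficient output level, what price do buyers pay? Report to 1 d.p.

P = $30.2

Social marginal benefit = demand − MEC = 66.8 - 2.3x.
Set SMB = MC: 66.8 - 2.3x = 9.0 + 0.6x → x* = 19.9310.
Consumer price on the demand curve at x*: 76.0 − 2.3×19.9310 = 30.1587.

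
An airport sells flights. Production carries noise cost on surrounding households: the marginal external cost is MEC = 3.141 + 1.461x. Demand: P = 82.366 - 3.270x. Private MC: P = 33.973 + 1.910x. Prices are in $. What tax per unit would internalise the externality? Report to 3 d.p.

tax = $13.096 per unit

Social marginal cost = private MC + MEC = 37.114 + 3.371x.
Set SMC = demand: 37.114 + 3.371x = 82.366 - 3.270x → x* = 6.8140.
The Pigouvian tax equals MEC at x*: 3.141 + 1.461×6.8140 = 13.0963.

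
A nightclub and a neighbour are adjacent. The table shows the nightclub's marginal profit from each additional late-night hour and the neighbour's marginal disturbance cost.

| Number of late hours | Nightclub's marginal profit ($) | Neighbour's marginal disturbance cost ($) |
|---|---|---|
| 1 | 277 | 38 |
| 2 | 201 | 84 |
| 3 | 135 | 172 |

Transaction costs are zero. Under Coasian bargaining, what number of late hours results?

2

Bargaining reaches the level where marginal profit last exceeds marginal disturbance cost.
That holds through level 2 (201 ≥ 84) but not at 3 (135 < 172).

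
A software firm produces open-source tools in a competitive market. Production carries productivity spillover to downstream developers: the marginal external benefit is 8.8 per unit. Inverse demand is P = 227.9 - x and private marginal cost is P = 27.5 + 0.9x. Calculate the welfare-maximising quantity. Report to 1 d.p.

x* = 110.1

Social marginal cost = private MC − MEB = 18.7 + 0.9x.
Set SMC = demand: 18.7 + 0.9x = 227.9 - x → x* = 110.1053.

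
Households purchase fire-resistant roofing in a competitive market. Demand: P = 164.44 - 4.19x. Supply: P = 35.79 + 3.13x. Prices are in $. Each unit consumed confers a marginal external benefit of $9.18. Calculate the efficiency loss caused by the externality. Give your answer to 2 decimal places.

DWL = $5.76

Market equilibrium (private): 35.79 + 3.13x = 164.44 - 4.19x → x_m = 17.5751.
Social marginal benefit = demand + MEB = 173.62 - 4.19x.
Set SMB = MC: 173.62 - 4.19x = 35.79 + 3.13x → x* = 18.8292.
Height of the DWL triangle at x_m is SMB(x_m) − MC(x_m) = MEB(x_m) = 9.1800.
DWL = ½ × 1.2541 × 9.1800 = 5.7563.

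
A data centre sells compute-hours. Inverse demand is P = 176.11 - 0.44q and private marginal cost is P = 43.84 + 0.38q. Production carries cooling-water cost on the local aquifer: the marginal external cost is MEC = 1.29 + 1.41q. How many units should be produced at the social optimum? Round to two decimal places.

Social marginal cost = private MC + MEC = 45.13 + 1.79q.
Set SMC = demand: 45.13 + 1.79q = 176.11 - 0.44q → q* = 58.7354.

q* = 58.74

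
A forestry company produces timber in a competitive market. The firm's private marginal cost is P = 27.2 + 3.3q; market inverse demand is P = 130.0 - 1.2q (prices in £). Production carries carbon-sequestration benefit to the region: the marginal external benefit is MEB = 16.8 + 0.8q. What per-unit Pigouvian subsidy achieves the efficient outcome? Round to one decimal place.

subsidy = £42.7 per unit

Social marginal cost = private MC − MEB = 10.4 + 2.5q.
Set SMC = demand: 10.4 + 2.5q = 130.0 - 1.2q → q* = 32.3243.
The Pigouvian subsidy equals MEB at q*: 16.8 + 0.8×32.3243 = 42.6594.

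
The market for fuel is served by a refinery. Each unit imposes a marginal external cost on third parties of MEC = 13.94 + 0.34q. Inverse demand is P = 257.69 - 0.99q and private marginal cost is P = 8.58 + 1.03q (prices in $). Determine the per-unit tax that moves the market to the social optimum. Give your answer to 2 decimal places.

tax = $47.82 per unit

Social marginal cost = private MC + MEC = 22.52 + 1.37q.
Set SMC = demand: 22.52 + 1.37q = 257.69 - 0.99q → q* = 99.6483.
The Pigouvian tax equals MEC at q*: 13.94 + 0.34×99.6483 = 47.8204.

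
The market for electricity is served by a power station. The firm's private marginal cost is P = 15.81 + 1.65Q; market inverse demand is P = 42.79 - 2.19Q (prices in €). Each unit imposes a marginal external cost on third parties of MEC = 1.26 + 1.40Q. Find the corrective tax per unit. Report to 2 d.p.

Social marginal cost = private MC + MEC = 17.07 + 3.05Q.
Set SMC = demand: 17.07 + 3.05Q = 42.79 - 2.19Q → Q* = 4.9084.
The Pigouvian tax equals MEC at Q*: 1.26 + 1.40×4.9084 = 8.1318.

tax = €8.13 per unit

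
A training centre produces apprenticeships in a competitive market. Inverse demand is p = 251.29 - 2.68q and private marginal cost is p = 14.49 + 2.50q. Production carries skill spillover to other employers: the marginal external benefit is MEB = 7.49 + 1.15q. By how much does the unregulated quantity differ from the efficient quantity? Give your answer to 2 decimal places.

14.90 units

Market equilibrium (private): 14.49 + 2.50q = 251.29 - 2.68q → q_m = 45.7143.
Social marginal cost = private MC − MEB = 7.00 + 1.35q.
Set SMC = demand: 7.00 + 1.35q = 251.29 - 2.68q → q* = 60.6179.
Gap = |45.7143 − 60.6179| = 14.9036.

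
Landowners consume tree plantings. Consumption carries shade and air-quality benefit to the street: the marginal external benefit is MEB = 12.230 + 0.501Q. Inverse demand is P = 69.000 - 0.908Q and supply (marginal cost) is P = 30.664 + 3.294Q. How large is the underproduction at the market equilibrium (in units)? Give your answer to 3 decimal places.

Market equilibrium (private): 30.664 + 3.294Q = 69.000 - 0.908Q → Q_m = 9.1233.
Social marginal benefit = demand + MEB = 81.230 - 0.407Q.
Set SMB = MC: 81.230 - 0.407Q = 30.664 + 3.294Q → Q* = 13.6628.
Gap = |9.1233 − 13.6628| = 4.5395.

4.540 units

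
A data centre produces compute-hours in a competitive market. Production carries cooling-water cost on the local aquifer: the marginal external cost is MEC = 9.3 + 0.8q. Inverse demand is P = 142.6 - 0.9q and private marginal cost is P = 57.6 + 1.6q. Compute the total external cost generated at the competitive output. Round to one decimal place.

778.6

Market equilibrium (private): 57.6 + 1.6q = 142.6 - 0.9q → q_m = 34.0000.
Total external cost = ∫₀^{q_m} (9.3 + 0.8q) dq = 9.3×34.0000 + ½×0.8×34.0000² = 778.6000.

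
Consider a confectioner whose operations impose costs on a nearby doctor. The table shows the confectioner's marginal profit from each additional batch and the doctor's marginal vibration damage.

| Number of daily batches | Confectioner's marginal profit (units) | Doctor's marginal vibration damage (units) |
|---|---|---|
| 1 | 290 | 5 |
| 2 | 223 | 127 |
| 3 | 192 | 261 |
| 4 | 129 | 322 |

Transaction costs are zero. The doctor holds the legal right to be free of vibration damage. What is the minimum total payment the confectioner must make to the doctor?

132

Efficient level: marginal profit ≥ marginal vibration damage through level 2, so k* = 2.
With the doctor holding the right, the confectioner must at least compensate total damage at k*: 5 + 127 = 132.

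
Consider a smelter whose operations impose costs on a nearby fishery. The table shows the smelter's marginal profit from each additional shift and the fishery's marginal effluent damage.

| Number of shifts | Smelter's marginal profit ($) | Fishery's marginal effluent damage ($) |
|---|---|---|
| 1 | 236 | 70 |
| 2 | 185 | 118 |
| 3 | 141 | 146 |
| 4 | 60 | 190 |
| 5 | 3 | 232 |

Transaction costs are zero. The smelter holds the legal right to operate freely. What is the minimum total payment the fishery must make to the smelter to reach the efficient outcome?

$204

Left alone the smelter would choose level 5 (marginal profit stays positive).
Efficient level: k* = 2 (marginal profit ≥ marginal effluent damage through 2).
The fishery must at least cover the smelter's forgone profit from cutting 5→2: 141 + 60 + 3 = 204.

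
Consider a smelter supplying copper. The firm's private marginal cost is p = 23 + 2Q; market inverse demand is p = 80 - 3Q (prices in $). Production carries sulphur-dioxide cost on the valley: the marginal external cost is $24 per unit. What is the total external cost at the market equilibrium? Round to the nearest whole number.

Market equilibrium (private): 23 + 2Q = 80 - 3Q → Q_m = 11.4000.
Total external cost = MEC × Q_m = 24 × 11.4000 = 273.6000.

$274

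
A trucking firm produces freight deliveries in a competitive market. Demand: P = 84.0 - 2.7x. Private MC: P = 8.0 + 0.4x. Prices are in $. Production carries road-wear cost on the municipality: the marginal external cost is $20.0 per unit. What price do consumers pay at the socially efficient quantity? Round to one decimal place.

Social marginal cost = private MC + MEC = 28.0 + 0.4x.
Set SMC = demand: 28.0 + 0.4x = 84.0 - 2.7x → x* = 18.0645.
Consumer price on the demand curve at x*: 84.0 − 2.7×18.0645 = 35.2259.

P = $35.2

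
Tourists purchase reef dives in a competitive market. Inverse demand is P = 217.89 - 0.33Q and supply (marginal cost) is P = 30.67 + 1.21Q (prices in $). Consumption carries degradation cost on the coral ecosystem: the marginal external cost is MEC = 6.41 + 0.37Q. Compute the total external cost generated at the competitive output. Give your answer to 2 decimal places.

$3513.50

Market equilibrium (private): 30.67 + 1.21Q = 217.89 - 0.33Q → Q_m = 121.5714.
Total external cost = ∫₀^{Q_m} (6.41 + 0.37Q) dQ = 6.41×121.5714 + ½×0.37×121.5714² = 3513.4997.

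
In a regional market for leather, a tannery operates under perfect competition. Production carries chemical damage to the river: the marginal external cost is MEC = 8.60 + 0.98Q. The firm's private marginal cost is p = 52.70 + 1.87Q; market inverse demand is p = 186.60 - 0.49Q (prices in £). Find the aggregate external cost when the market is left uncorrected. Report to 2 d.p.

£2065.31

Market equilibrium (private): 52.70 + 1.87Q = 186.60 - 0.49Q → Q_m = 56.7373.
Total external cost = ∫₀^{Q_m} (8.60 + 0.98Q) dQ = 8.60×56.7373 + ½×0.98×56.7373² = 2065.3102.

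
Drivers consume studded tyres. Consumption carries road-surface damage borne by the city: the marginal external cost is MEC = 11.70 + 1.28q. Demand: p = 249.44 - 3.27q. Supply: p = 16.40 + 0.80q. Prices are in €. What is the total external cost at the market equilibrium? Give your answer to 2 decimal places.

€2768.14

Market equilibrium (private): 16.40 + 0.80q = 249.44 - 3.27q → q_m = 57.2580.
Total external cost = ∫₀^{q_m} (11.70 + 1.28q) dq = 11.70×57.2580 + ½×1.28×57.2580² = 2768.1449.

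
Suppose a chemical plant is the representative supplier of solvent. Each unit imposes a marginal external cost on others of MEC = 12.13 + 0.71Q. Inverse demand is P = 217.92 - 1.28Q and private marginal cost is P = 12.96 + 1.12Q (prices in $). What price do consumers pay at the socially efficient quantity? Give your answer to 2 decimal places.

Social marginal cost = private MC + MEC = 25.09 + 1.83Q.
Set SMC = demand: 25.09 + 1.83Q = 217.92 - 1.28Q → Q* = 62.0032.
Consumer price on the demand curve at Q*: 217.92 − 1.28×62.0032 = 138.5559.

P = $138.56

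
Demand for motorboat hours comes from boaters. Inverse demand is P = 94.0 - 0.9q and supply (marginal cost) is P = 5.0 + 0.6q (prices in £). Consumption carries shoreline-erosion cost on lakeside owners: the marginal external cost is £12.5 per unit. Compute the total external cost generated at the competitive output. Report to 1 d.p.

Market equilibrium (private): 5.0 + 0.6q = 94.0 - 0.9q → q_m = 59.3333.
Total external cost = MEC × q_m = 12.5 × 59.3333 = 741.6663.

£741.7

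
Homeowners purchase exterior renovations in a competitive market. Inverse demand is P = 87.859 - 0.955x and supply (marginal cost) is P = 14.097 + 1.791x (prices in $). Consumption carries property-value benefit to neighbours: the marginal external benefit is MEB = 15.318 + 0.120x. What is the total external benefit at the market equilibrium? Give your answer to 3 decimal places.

Market equilibrium (private): 14.097 + 1.791x = 87.859 - 0.955x → x_m = 26.8616.
Total external benefit = ∫₀^{x_m} (15.318 + 0.120x) dx = 15.318×26.8616 + ½×0.120×26.8616² = 454.7587.

$454.759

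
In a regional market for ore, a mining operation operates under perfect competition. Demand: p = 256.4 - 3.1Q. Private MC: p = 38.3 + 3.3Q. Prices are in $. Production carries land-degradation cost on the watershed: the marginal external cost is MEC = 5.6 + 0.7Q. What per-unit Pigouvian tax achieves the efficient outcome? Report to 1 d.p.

tax = $26.6 per unit

Social marginal cost = private MC + MEC = 43.9 + 4.0Q.
Set SMC = demand: 43.9 + 4.0Q = 256.4 - 3.1Q → Q* = 29.9296.
The Pigouvian tax equals MEC at Q*: 5.6 + 0.7×29.9296 = 26.5507.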